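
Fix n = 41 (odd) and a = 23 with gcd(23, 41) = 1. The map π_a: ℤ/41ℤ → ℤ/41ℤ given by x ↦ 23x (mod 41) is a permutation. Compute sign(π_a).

+1

Orbit of 4 under x↦23x: [4, 10, 25, 1, 23, 37, 31]… (length divides ord_41(23)).
The orbit structure of x ↦ 23x mod 41: 5 orbits of sizes [10, 10, 10, 10, 1].
41 − 5 = 36 transpositions; sign(π) = (−1)^36 = +1.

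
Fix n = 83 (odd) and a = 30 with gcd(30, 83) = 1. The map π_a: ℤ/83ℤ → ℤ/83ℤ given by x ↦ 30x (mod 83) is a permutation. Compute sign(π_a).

Orbit of 27 under x↦30x: [27, 63, 64, 11, 81, 23, 26]… (length divides ord_83(30)).
π_30 has 3 disjoint cycles with lengths [41, 41, 1] on {0,…,82}.
With 3 cycles on 83 points, sign = (−1)^{83−3} = +1.

+1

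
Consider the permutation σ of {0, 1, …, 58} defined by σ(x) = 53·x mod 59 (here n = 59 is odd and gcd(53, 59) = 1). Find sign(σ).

Trace 16: π^k(16) = [16, 22, 45, 25, 27, 15, 28] for k=0..6.
3 cycles of lengths [29, 29, 1].
Σ(ℓ_i−1) = 59−3 = 56; sign = (−1)^56 = +1.

+1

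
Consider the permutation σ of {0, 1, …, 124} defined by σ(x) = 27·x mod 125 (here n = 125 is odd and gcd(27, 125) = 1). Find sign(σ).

Start at x=104: 104 → 58 → 66 → 32 → 114 → 78 → 106 → … (one orbit).
The orbit structure of x ↦ 27x mod 125: 4 orbits of sizes [100, 20, 4, 1].
4 cycles on 125: each ℓ→(−1)^(ℓ−1), product (−1)^121 = -1.

-1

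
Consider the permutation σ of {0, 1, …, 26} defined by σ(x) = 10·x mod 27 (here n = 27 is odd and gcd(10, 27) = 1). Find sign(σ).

+1

Orbit of 1 under x↦10x: [1, 10, 19]… (length divides ord_27(10)).
Cycle lengths of π_10 on ℤ/27ℤ: [3, 3, 3, 3, 3, 3, 1, 1, 1, 1, 1, 1, 1, 1, 1]; 15 cycles in total.
27 − 15 = 12 transpositions; sign(π) = (−1)^12 = +1.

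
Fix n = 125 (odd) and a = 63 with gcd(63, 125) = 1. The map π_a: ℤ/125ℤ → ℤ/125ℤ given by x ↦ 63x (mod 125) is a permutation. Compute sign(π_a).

-1

Orbit of 116 under x↦63x: [116, 58, 29, 77, 101, 113, 119]… (length divides ord_125(63)).
The orbit structure of x ↦ 63x mod 125: 4 orbits of sizes [100, 20, 4, 1].
sign(π) = (−1)^{n − #cycles} = (−1)^{125−4} = (−1)^121 = -1.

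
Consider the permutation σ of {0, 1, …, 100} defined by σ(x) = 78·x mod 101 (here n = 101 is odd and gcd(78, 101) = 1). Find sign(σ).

+1

Trace 19: π^k(19) = [19, 68, 52, 16, 36, 81, 56] for k=0..6.
Cycle lengths of π_78 on ℤ/101ℤ: [25, 25, 25, 25, 1]; 5 cycles in total.
5 cycles on 101: each ℓ→(−1)^(ℓ−1), product (−1)^96 = +1.
The Jacobi symbol (78|101) = +1 (Zolotarev) agrees.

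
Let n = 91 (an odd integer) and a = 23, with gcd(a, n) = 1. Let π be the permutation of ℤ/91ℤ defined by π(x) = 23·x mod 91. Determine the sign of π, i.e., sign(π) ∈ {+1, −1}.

+1

Trace 74: π^k(74) = [74, 64, 16, 4, 1, 23] for k=0..5.
17 cycles of lengths [6, 6, 6, 6, 6, 6, 6, 6, 6, 6, 6, 6, 6, 6, 3, 3, 1].
sign(π) = (−1)^{n − #cycles} = (−1)^{91−17} = (−1)^74 = +1.
The Jacobi symbol (23|91) = +1 (Zolotarev) agrees.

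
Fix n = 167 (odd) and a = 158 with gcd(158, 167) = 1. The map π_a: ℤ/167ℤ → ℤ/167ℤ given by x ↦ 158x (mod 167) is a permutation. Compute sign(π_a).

Start at x=14: 14 → 41 → 132 → 148 → 4 → 131 → 157 → … (one orbit).
Decompose π into cycles: lengths [166, 1] (2 cycles, including the fixed point 0).
sign(π) = (−1)^{n − #cycles} = (−1)^{167−2} = (−1)^165 = -1.
(158|167)_J = -1 (Zolotarev's lemma cross-check).

-1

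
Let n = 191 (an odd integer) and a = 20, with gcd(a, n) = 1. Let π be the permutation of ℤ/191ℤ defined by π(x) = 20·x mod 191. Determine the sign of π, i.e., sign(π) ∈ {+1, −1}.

+1

Orbit of 144 under x↦20x: [144, 15, 109, 79, 52, 85, 172]… (length divides ord_191(20)).
3 cycles of lengths [95, 95, 1].
With 3 cycles on 191 points, sign = (−1)^{191−3} = +1.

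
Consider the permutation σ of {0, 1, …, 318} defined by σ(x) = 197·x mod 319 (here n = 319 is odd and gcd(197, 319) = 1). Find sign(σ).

Orbit of 78 under x↦197x: [78, 54, 111, 175, 23, 65, 45]… (length divides ord_319(197)).
π_197 has 30 disjoint cycles with lengths [14, 14, 14, 14, 14, 14, 14, 14, 14, 14, 14, 14, 14, 14, 14, 14, 14, 14, 14, 14, 7, 7, 7, 7, 2, 2, 2, 2, 2, 1] on {0,…,318}.
n − c = 319 − 30 = 289; sign = (−1)^289 = -1.
Check: (197/319) = -1 by Zolotarev.

-1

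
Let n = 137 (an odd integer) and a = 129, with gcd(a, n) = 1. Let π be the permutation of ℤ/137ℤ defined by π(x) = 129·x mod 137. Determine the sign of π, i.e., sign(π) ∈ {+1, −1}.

+1

Start at x=36: 36 → 123 → 112 → 63 → 44 → 59 → 76 → … (one orbit).
Cycle type of π: 68×2 + 1; total 3 cycles.
With 3 cycles on 137 points, sign = (−1)^{137−3} = +1.
Zolotarev: (129|137) = +1, matching the cycle-count sign.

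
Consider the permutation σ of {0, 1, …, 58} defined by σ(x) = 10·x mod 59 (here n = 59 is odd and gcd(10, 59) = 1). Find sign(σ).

-1

Trace 28: π^k(28) = [28, 44, 27, 34, 45, 37, 16] for k=0..6.
Decompose π into cycles: lengths [58, 1] (2 cycles, including the fixed point 0).
59 − 2 = 57 transpositions; sign(π) = (−1)^57 = -1.
Zolotarev: (10|59) = -1, matching the cycle-count sign.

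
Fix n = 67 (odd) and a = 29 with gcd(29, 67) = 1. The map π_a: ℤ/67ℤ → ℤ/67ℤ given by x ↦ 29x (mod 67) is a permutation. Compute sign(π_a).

Trace 29: π^k(29) = [29, 37, 1] for k=0..2.
Decompose π into cycles: lengths [3, 3, 3, 3, 3, 3, 3, 3, 3, 3, 3, 3, 3, 3, 3, 3, 3, 3, 3, 3, 3, 3, 1] (23 cycles, including the fixed point 0).
With 23 cycles on 67 points, sign = (−1)^{67−23} = +1.
Check: (29/67) = +1 by Zolotarev.

+1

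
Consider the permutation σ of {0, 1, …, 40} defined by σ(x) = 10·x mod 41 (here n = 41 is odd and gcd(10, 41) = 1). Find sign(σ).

Start at x=18: 18 → 16 → 37 → 1 → 10 → 18 (one orbit).
Cycle lengths of π_10 on ℤ/41ℤ: [5, 5, 5, 5, 5, 5, 5, 5, 1]; 9 cycles in total.
sign(π) = (−1)^{n − #cycles} = (−1)^{41−9} = (−1)^32 = +1.
Via Zolotarev, sign(π_{10}) = (10|41) = +1.

+1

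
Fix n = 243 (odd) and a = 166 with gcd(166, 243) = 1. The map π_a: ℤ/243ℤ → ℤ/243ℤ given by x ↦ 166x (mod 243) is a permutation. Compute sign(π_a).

+1

Orbit of 157 under x↦166x: [157, 61, 163, 85, 16, 226, 94]… (length divides ord_243(166)).
Cycle type of π: 81×2 + 27×2 + 9×2 + 3×2 + 1×3; total 11 cycles.
243 − 11 = 232 transpositions; sign(π) = (−1)^232 = +1.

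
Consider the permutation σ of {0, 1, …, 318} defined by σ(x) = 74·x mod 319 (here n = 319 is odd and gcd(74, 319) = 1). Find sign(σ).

-1

Orbit of 170 under x↦74x: [170, 139, 78, 30, 306, 314, 268]… (length divides ord_319(74)).
π_74 has 10 disjoint cycles with lengths [70, 70, 70, 70, 10, 7, 7, 7, 7, 1] on {0,…,318}.
319 − 10 = 309 transpositions; sign(π) = (−1)^309 = -1.
(74|319)_J = -1 (Zolotarev's lemma cross-check).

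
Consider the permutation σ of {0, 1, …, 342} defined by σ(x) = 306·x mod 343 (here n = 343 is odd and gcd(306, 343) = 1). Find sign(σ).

-1

Start at x=104: 104 → 268 → 31 → 225 → 250 → 11 → 279 → … (one orbit).
Cycle type of π: 294 + 42 + 6 + 1; total 4 cycles.
sign(π) = (−1)^{n − #cycles} = (−1)^{343−4} = (−1)^339 = -1.
Zolotarev: (306|343) = -1, matching the cycle-count sign.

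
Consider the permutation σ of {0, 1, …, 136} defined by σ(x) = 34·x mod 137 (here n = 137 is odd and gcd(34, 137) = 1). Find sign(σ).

Start at x=88: 88 → 115 → 74 → 50 → 56 → 123 → 72 → … (one orbit).
Cycle lengths of π_34 on ℤ/137ℤ: [17, 17, 17, 17, 17, 17, 17, 17, 1]; 9 cycles in total.
sign(π) = (−1)^{n − #cycles} = (−1)^{137−9} = (−1)^128 = +1.
The Jacobi symbol (34|137) = +1 (Zolotarev) agrees.

+1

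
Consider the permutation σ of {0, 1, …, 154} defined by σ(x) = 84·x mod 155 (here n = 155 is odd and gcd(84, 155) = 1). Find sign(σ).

-1

Start at x=126: 126 → 44 → 131 → 154 → 71 → 74 → 16 → … (one orbit).
π_84 has 8 disjoint cycles with lengths [30, 30, 30, 30, 30, 2, 2, 1] on {0,…,154}.
155 − 8 = 147 transpositions; sign(π) = (−1)^147 = -1.
Zolotarev: (84|155) = -1, matching the cycle-count sign.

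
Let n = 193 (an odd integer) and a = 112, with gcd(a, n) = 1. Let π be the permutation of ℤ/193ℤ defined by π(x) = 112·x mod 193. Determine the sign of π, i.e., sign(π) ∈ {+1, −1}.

+1

Start at x=81: 81 → 1 → 112 → 192 → 81 (one orbit).
π_112 has 49 disjoint cycles with lengths [4, 4, 4, 4, 4, 4, 4, 4, 4, 4, 4, 4, 4, 4, 4, 4, 4, 4, 4, 4, 4, 4, 4, 4, 4, 4, 4, 4, 4, 4, 4, 4, 4, 4, 4, 4, 4, 4, 4, 4, 4, 4, 4, 4, 4, 4, 4, 4, 1] on {0,…,192}.
With 49 cycles on 193 points, sign = (−1)^{193−49} = +1.
Via Zolotarev, sign(π_{112}) = (112|193) = +1.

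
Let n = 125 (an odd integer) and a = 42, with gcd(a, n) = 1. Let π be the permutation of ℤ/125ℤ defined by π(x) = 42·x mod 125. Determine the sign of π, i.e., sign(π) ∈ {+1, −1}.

-1

Start at x=59: 59 → 103 → 76 → 67 → 64 → 63 → 21 → … (one orbit).
Cycle type of π: 100 + 20 + 4 + 1; total 4 cycles.
n − c = 125 − 4 = 121; sign = (−1)^121 = -1.
The Jacobi symbol (42|125) = -1 (Zolotarev) agrees.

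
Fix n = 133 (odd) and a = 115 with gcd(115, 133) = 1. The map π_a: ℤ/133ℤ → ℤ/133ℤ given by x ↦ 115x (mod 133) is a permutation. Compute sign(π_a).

-1

Orbit of 1 under x↦115x: [1, 115, 58, 20, 39, 96]… (length divides ord_133(115)).
Cycle type of π: 6×19 + 1×19; total 38 cycles.
133 − 38 = 95 transpositions; sign(π) = (−1)^95 = -1.
Check: (115/133) = -1 by Zolotarev.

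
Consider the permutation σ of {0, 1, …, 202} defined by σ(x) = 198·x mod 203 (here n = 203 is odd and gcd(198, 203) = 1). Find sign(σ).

Trace 107: π^k(107) = [107, 74, 36, 23, 88, 169, 170] for k=0..6.
15 cycles of lengths [21, 21, 21, 21, 21, 21, 21, 21, 7, 7, 7, 7, 3, 3, 1].
With 15 cycles on 203 points, sign = (−1)^{203−15} = +1.
(198|203)_J = +1 (Zolotarev's lemma cross-check).

+1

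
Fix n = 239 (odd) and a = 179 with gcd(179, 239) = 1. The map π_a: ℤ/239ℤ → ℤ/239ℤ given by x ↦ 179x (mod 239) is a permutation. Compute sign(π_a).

Trace 209: π^k(209) = [209, 127, 28, 232, 181, 134, 86] for k=0..6.
Cycle type of π: 238 + 1; total 2 cycles.
n − c = 239 − 2 = 237; sign = (−1)^237 = -1.

-1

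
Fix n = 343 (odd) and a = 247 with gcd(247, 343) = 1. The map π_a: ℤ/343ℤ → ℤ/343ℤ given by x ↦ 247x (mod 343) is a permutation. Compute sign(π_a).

+1

Start at x=172: 172 → 295 → 149 → 102 → 155 → 212 → 228 → … (one orbit).
Cycle lengths of π_247 on ℤ/343ℤ: [147, 147, 21, 21, 3, 3, 1]; 7 cycles in total.
Σ(ℓ_i−1) = 343−7 = 336; sign = (−1)^336 = +1.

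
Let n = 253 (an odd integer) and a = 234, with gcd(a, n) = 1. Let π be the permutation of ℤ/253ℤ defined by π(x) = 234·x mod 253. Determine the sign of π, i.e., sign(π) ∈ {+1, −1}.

+1

Start at x=59: 59 → 144 → 47 → 119 → 16 → 202 → 210 → … (one orbit).
Cycle type of π: 55×4 + 11×2 + 5×2 + 1; total 9 cycles.
sign(π) = (−1)^{n − #cycles} = (−1)^{253−9} = (−1)^244 = +1.
(234|253)_J = +1 (Zolotarev's lemma cross-check).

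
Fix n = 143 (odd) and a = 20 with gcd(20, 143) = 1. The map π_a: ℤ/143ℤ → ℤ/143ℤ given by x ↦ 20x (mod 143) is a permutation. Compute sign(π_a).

-1

Start at x=89: 89 → 64 → 136 → 3 → 60 → 56 → 119 → … (one orbit).
6 cycles of lengths [60, 60, 12, 5, 5, 1].
With 6 cycles on 143 points, sign = (−1)^{143−6} = -1.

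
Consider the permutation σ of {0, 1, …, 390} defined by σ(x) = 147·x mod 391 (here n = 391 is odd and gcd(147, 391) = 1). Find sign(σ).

-1

Start at x=370: 370 → 41 → 162 → 354 → 35 → 62 → 121 → … (one orbit).
6 cycles of lengths [176, 176, 16, 11, 11, 1].
391 − 6 = 385 transpositions; sign(π) = (−1)^385 = -1.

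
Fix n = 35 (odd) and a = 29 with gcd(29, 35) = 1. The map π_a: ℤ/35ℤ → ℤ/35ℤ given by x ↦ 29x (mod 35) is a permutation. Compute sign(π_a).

+1

Orbit of 1 under x↦29x: [1, 29]… (length divides ord_35(29)).
Decompose π into cycles: lengths [2, 2, 2, 2, 2, 2, 2, 2, 2, 2, 2, 2, 2, 2, 1, 1, 1, 1, 1, 1, 1] (21 cycles, including the fixed point 0).
sign(π) = (−1)^{n − #cycles} = (−1)^{35−21} = (−1)^14 = +1.
Zolotarev: (29|35) = +1, matching the cycle-count sign.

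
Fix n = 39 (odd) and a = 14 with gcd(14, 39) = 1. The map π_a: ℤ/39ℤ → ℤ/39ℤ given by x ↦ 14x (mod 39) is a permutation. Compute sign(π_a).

Orbit of 14 under x↦14x: [14, 1]… (length divides ord_39(14)).
Decompose π into cycles: lengths [2, 2, 2, 2, 2, 2, 2, 2, 2, 2, 2, 2, 2, 1, 1, 1, 1, 1, 1, 1, 1, 1, 1, 1, 1, 1] (26 cycles, including the fixed point 0).
Σ(ℓ_i−1) = 39−26 = 13; sign = (−1)^13 = -1.

-1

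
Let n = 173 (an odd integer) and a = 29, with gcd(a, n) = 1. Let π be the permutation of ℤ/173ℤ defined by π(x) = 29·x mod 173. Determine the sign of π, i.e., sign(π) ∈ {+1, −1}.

+1

Trace 169: π^k(169) = [169, 57, 96, 16, 118, 135, 109] for k=0..6.
The orbit structure of x ↦ 29x mod 173: 5 orbits of sizes [43, 43, 43, 43, 1].
With 5 cycles on 173 points, sign = (−1)^{173−5} = +1.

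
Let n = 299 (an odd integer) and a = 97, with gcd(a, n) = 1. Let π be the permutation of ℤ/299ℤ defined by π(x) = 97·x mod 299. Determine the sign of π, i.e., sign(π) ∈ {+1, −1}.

Trace 209: π^k(209) = [209, 240, 257, 112, 100, 132, 246] for k=0..6.
Decompose π into cycles: lengths [132, 132, 22, 12, 1] (5 cycles, including the fixed point 0).
Σ(ℓ_i−1) = 299−5 = 294; sign = (−1)^294 = +1.
Check: (97/299) = +1 by Zolotarev.

+1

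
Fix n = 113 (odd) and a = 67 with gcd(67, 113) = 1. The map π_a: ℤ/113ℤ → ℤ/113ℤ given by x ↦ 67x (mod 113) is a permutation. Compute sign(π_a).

-1

Trace 21: π^k(21) = [21, 51, 27, 1, 67, 82, 70] for k=0..6.
The orbit structure of x ↦ 67x mod 113: 2 orbits of sizes [112, 1].
2 cycles on 113: each ℓ→(−1)^(ℓ−1), product (−1)^111 = -1.
Via Zolotarev, sign(π_{67}) = (67|113) = -1.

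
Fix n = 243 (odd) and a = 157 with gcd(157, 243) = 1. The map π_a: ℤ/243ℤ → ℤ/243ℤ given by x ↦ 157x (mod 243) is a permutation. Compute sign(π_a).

Orbit of 91 under x↦157x: [91, 193, 169, 46, 175, 16, 82]… (length divides ord_243(157)).
Decompose π into cycles: lengths [81, 81, 27, 27, 9, 9, 3, 3, 1, 1, 1] (11 cycles, including the fixed point 0).
243 − 11 = 232 transpositions; sign(π) = (−1)^232 = +1.

+1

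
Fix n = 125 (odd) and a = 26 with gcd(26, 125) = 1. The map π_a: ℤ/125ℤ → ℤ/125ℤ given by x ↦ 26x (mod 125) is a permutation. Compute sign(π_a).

Orbit of 76 under x↦26x: [76, 101, 1, 26, 51]… (length divides ord_125(26)).
The orbit structure of x ↦ 26x mod 125: 45 orbits of sizes [5, 5, 5, 5, 5, 5, 5, 5, 5, 5, 5, 5, 5, 5, 5, 5, 5, 5, 5, 5, 1, 1, 1, 1, 1, 1, 1, 1, 1, 1, 1, 1, 1, 1, 1, 1, 1, 1, 1, 1, 1, 1, 1, 1, 1].
125 − 45 = 80 transpositions; sign(π) = (−1)^80 = +1.
Check: (26/125) = +1 by Zolotarev.

+1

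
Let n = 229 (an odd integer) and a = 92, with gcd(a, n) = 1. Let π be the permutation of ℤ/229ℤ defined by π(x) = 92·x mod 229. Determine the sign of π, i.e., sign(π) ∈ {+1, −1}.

Trace 146: π^k(146) = [146, 150, 60, 24, 147, 13, 51] for k=0..6.
2 cycles of lengths [228, 1].
sign(π) = (−1)^{n − #cycles} = (−1)^{229−2} = (−1)^227 = -1.
The Jacobi symbol (92|229) = -1 (Zolotarev) agrees.

-1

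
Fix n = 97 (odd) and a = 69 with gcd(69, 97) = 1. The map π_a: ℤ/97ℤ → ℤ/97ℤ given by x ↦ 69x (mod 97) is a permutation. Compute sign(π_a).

Start at x=52: 52 → 96 → 28 → 89 → 30 → 33 → 46 → … (one orbit).
Cycle lengths of π_69 on ℤ/97ℤ: [32, 32, 32, 1]; 4 cycles in total.
Σ(ℓ_i−1) = 97−4 = 93; sign = (−1)^93 = -1.
The Jacobi symbol (69|97) = -1 (Zolotarev) agrees.

-1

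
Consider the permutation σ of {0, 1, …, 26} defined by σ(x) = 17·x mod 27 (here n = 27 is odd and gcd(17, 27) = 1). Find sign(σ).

Start at x=19: 19 → 26 → 10 → 8 → 1 → 17 → 19 (one orbit).
The orbit structure of x ↦ 17x mod 27: 8 orbits of sizes [6, 6, 6, 2, 2, 2, 2, 1].
27 − 8 = 19 transpositions; sign(π) = (−1)^19 = -1.
Check: (17/27) = -1 by Zolotarev.

-1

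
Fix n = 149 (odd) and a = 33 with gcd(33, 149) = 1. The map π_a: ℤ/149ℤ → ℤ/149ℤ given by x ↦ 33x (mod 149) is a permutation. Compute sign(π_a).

+1

Orbit of 37 under x↦33x: [37, 29, 63, 142, 67, 125, 102]… (length divides ord_149(33)).
The orbit structure of x ↦ 33x mod 149: 5 orbits of sizes [37, 37, 37, 37, 1].
Σ(ℓ_i−1) = 149−5 = 144; sign = (−1)^144 = +1.
Via Zolotarev, sign(π_{33}) = (33|149) = +1.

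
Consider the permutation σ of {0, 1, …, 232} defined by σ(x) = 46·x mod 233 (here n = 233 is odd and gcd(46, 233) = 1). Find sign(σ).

+1

Orbit of 128 under x↦46x: [128, 63, 102, 32, 74, 142, 8]… (length divides ord_233(46)).
The orbit structure of x ↦ 46x mod 233: 9 orbits of sizes [29, 29, 29, 29, 29, 29, 29, 29, 1].
9 cycles on 233: each ℓ→(−1)^(ℓ−1), product (−1)^224 = +1.
Via Zolotarev, sign(π_{46}) = (46|233) = +1.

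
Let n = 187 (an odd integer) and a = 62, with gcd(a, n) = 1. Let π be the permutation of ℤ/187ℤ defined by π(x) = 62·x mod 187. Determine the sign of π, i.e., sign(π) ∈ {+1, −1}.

Trace 6: π^k(6) = [6, 185, 63, 166, 7, 60, 167] for k=0..6.
The orbit structure of x ↦ 62x mod 187: 5 orbits of sizes [80, 80, 16, 10, 1].
sign(π) = (−1)^{n − #cycles} = (−1)^{187−5} = (−1)^182 = +1.

+1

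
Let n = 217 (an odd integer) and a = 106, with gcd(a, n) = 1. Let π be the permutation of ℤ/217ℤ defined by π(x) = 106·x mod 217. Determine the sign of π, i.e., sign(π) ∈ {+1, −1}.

Start at x=176: 176 → 211 → 15 → 71 → 148 → 64 → 57 → … (one orbit).
Cycle lengths of π_106 on ℤ/217ℤ: [30, 30, 30, 30, 30, 30, 30, 1, 1, 1, 1, 1, 1, 1]; 14 cycles in total.
sign(π) = (−1)^{n − #cycles} = (−1)^{217−14} = (−1)^203 = -1.

-1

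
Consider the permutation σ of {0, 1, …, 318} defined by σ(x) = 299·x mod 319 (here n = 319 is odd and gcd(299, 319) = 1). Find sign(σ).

Start at x=146: 146 → 270 → 23 → 178 → 268 → 63 → 16 → … (one orbit).
8 cycles of lengths [70, 70, 70, 70, 14, 14, 10, 1].
Σ(ℓ_i−1) = 319−8 = 311; sign = (−1)^311 = -1.
Check: (299/319) = -1 by Zolotarev.

-1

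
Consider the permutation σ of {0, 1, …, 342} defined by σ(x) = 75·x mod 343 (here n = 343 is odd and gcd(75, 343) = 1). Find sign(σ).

Trace 54: π^k(54) = [54, 277, 195, 219, 304, 162, 145] for k=0..6.
π_75 has 4 disjoint cycles with lengths [294, 42, 6, 1] on {0,…,342}.
sign(π) = (−1)^{n − #cycles} = (−1)^{343−4} = (−1)^339 = -1.

-1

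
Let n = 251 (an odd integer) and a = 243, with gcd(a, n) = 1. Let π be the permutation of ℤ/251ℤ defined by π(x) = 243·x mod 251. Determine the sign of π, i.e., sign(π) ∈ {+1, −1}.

+1

Trace 94: π^k(94) = [94, 1, 243, 64, 241, 80, 113] for k=0..6.
11 cycles of lengths [25, 25, 25, 25, 25, 25, 25, 25, 25, 25, 1].
Σ(ℓ_i−1) = 251−11 = 240; sign = (−1)^240 = +1.
Via Zolotarev, sign(π_{243}) = (243|251) = +1.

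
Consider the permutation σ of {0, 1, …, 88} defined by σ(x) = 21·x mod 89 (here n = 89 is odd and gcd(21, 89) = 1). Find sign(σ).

+1

Trace 10: π^k(10) = [10, 32, 49, 50, 71, 67, 72] for k=0..6.
π_21 has 3 disjoint cycles with lengths [44, 44, 1] on {0,…,88}.
Σ(ℓ_i−1) = 89−3 = 86; sign = (−1)^86 = +1.
Zolotarev: (21|89) = +1, matching the cycle-count sign.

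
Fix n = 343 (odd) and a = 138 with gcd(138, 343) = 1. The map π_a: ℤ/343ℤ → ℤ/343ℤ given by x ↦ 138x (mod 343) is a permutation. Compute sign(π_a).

-1

Trace 37: π^k(37) = [37, 304, 106, 222, 109, 293, 303] for k=0..6.
π_138 has 4 disjoint cycles with lengths [294, 42, 6, 1] on {0,…,342}.
Σ(ℓ_i−1) = 343−4 = 339; sign = (−1)^339 = -1.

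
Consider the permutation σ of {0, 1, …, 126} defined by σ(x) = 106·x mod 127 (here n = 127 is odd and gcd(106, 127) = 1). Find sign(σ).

Start at x=102: 102 → 17 → 24 → 4 → 43 → 113 → 40 → … (one orbit).
2 cycles of lengths [126, 1].
With 2 cycles on 127 points, sign = (−1)^{127−2} = -1.

-1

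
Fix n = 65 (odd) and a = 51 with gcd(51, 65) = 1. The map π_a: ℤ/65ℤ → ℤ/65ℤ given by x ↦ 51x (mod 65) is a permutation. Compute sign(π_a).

+1

Trace 51: π^k(51) = [51, 1] for k=0..1.
Decompose π into cycles: lengths [2, 2, 2, 2, 2, 2, 2, 2, 2, 2, 2, 2, 2, 2, 2, 2, 2, 2, 2, 2, 2, 2, 2, 2, 2, 2, 2, 2, 2, 2, 1, 1, 1, 1, 1] (35 cycles, including the fixed point 0).
n − c = 65 − 35 = 30; sign = (−1)^30 = +1.
(51|65)_J = +1 (Zolotarev's lemma cross-check).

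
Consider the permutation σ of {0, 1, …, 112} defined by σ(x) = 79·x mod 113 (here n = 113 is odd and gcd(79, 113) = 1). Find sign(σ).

Start at x=55: 55 → 51 → 74 → 83 → 3 → 11 → 78 → … (one orbit).
Decompose π into cycles: lengths [112, 1] (2 cycles, including the fixed point 0).
Σ(ℓ_i−1) = 113−2 = 111; sign = (−1)^111 = -1.

-1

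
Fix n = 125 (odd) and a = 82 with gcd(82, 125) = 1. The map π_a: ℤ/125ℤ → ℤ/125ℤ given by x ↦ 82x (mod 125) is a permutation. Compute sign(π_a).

Trace 26: π^k(26) = [26, 7, 74, 68, 76, 107, 24] for k=0..6.
Cycle lengths of π_82 on ℤ/125ℤ: [20, 20, 20, 20, 20, 4, 4, 4, 4, 4, 4, 1]; 12 cycles in total.
125 − 12 = 113 transpositions; sign(π) = (−1)^113 = -1.
Check: (82/125) = -1 by Zolotarev.

-1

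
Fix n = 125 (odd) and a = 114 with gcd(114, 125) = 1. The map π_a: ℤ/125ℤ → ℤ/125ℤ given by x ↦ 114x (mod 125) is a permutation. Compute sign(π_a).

+1

Orbit of 86 under x↦114x: [86, 54, 31, 34, 1, 114, 121]… (length divides ord_125(114)).
π_114 has 7 disjoint cycles with lengths [50, 50, 10, 10, 2, 2, 1] on {0,…,124}.
With 7 cycles on 125 points, sign = (−1)^{125−7} = +1.
(114|125)_J = +1 (Zolotarev's lemma cross-check).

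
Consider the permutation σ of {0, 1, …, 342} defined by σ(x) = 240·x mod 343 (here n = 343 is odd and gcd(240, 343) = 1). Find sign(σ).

Trace 11: π^k(11) = [11, 239, 79, 95, 162, 121, 228] for k=0..6.
π_240 has 7 disjoint cycles with lengths [147, 147, 21, 21, 3, 3, 1] on {0,…,342}.
7 cycles on 343: each ℓ→(−1)^(ℓ−1), product (−1)^336 = +1.

+1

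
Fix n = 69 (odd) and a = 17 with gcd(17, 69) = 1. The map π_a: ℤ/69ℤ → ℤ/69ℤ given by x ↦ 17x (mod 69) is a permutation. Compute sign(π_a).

+1

Trace 13: π^k(13) = [13, 14, 31, 44, 58, 20, 64] for k=0..6.
π_17 has 5 disjoint cycles with lengths [22, 22, 22, 2, 1] on {0,…,68}.
Σ(ℓ_i−1) = 69−5 = 64; sign = (−1)^64 = +1.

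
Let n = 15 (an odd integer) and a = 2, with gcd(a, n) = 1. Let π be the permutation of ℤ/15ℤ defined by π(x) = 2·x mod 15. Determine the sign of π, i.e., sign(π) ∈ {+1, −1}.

Orbit of 2 under x↦2x: [2, 4, 8, 1]… (length divides ord_15(2)).
5 cycles of lengths [4, 4, 4, 2, 1].
n − c = 15 − 5 = 10; sign = (−1)^10 = +1.

+1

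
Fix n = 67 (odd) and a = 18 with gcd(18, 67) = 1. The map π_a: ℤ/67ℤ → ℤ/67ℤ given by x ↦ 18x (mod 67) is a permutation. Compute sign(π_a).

-1

Orbit of 1 under x↦18x: [1, 18, 56, 3, 54, 34, 9]… (length divides ord_67(18)).
The orbit structure of x ↦ 18x mod 67: 2 orbits of sizes [66, 1].
Σ(ℓ_i−1) = 67−2 = 65; sign = (−1)^65 = -1.
Zolotarev: (18|67) = -1, matching the cycle-count sign.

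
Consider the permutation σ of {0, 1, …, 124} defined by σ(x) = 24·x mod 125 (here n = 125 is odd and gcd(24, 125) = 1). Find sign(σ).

Trace 76: π^k(76) = [76, 74, 26, 124, 101, 49, 51] for k=0..6.
Cycle type of π: 10×10 + 2×12 + 1; total 23 cycles.
sign(π) = (−1)^{n − #cycles} = (−1)^{125−23} = (−1)^102 = +1.
Zolotarev: (24|125) = +1, matching the cycle-count sign.

+1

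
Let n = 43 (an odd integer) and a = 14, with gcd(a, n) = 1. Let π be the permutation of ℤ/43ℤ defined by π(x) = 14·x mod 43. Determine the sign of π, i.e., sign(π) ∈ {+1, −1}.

Orbit of 15 under x↦14x: [15, 38, 16, 9, 40, 1, 14]… (length divides ord_43(14)).
Cycle type of π: 21×2 + 1; total 3 cycles.
sign(π) = (−1)^{n − #cycles} = (−1)^{43−3} = (−1)^40 = +1.
The Jacobi symbol (14|43) = +1 (Zolotarev) agrees.

+1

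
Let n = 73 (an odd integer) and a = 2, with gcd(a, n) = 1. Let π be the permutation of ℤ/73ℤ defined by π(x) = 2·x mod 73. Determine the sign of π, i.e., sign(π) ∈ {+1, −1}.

Start at x=8: 8 → 16 → 32 → 64 → 55 → 37 → 1 → … (one orbit).
Cycle type of π: 9×8 + 1; total 9 cycles.
73 − 9 = 64 transpositions; sign(π) = (−1)^64 = +1.

+1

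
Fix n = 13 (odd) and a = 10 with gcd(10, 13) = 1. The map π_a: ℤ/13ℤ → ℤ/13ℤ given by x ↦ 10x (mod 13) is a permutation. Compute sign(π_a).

+1

Start at x=4: 4 → 1 → 10 → 9 → 12 → 3 → 4 (one orbit).
Decompose π into cycles: lengths [6, 6, 1] (3 cycles, including the fixed point 0).
3 cycles on 13: each ℓ→(−1)^(ℓ−1), product (−1)^10 = +1.
Via Zolotarev, sign(π_{10}) = (10|13) = +1.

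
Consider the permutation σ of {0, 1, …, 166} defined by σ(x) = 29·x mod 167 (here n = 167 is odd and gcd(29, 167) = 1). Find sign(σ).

Orbit of 50 under x↦29x: [50, 114, 133, 16, 130, 96, 112]… (length divides ord_167(29)).
Decompose π into cycles: lengths [83, 83, 1] (3 cycles, including the fixed point 0).
With 3 cycles on 167 points, sign = (−1)^{167−3} = +1.
Zolotarev: (29|167) = +1, matching the cycle-count sign.

+1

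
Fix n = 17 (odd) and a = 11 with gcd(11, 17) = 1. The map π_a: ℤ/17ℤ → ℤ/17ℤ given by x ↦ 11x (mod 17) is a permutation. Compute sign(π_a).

Orbit of 13 under x↦11x: [13, 7, 9, 14, 1, 11, 2]… (length divides ord_17(11)).
Decompose π into cycles: lengths [16, 1] (2 cycles, including the fixed point 0).
2 cycles on 17: each ℓ→(−1)^(ℓ−1), product (−1)^15 = -1.

-1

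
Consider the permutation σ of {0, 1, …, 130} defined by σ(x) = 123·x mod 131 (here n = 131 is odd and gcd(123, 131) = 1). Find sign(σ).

Orbit of 28 under x↦123x: [28, 38, 89, 74, 63, 20, 102]… (length divides ord_131(123)).
Decompose π into cycles: lengths [65, 65, 1] (3 cycles, including the fixed point 0).
n − c = 131 − 3 = 128; sign = (−1)^128 = +1.

+1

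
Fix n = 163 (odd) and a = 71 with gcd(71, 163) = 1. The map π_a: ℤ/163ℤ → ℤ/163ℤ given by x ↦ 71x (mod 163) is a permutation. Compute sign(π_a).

+1

Trace 87: π^k(87) = [87, 146, 97, 41, 140, 160, 113] for k=0..6.
Cycle lengths of π_71 on ℤ/163ℤ: [81, 81, 1]; 3 cycles in total.
3 cycles on 163: each ℓ→(−1)^(ℓ−1), product (−1)^160 = +1.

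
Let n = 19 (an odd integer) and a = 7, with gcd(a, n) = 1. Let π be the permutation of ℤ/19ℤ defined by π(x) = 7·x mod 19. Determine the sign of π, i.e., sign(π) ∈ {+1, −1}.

Start at x=7: 7 → 11 → 1 → 7 (one orbit).
Cycle lengths of π_7 on ℤ/19ℤ: [3, 3, 3, 3, 3, 3, 1]; 7 cycles in total.
19 − 7 = 12 transpositions; sign(π) = (−1)^12 = +1.

+1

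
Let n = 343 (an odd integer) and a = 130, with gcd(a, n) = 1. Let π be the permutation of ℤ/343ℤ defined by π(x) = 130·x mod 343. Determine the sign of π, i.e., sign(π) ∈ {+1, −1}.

+1

Orbit of 324 under x↦130x: [324, 274, 291, 100, 309, 39, 268]… (length divides ord_343(130)).
The orbit structure of x ↦ 130x mod 343: 7 orbits of sizes [147, 147, 21, 21, 3, 3, 1].
With 7 cycles on 343 points, sign = (−1)^{343−7} = +1.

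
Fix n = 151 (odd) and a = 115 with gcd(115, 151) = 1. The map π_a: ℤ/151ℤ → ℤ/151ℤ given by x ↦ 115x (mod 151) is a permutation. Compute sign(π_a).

Orbit of 124 under x↦115x: [124, 66, 40, 70, 47, 120, 59]… (length divides ord_151(115)).
2 cycles of lengths [150, 1].
n − c = 151 − 2 = 149; sign = (−1)^149 = -1.
Zolotarev: (115|151) = -1, matching the cycle-count sign.

-1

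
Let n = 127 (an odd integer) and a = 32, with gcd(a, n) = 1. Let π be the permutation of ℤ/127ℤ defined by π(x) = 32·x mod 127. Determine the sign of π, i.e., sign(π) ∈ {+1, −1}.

+1

Start at x=16: 16 → 4 → 1 → 32 → 8 → 2 → 64 → 16 (one orbit).
Cycle type of π: 7×18 + 1; total 19 cycles.
19 cycles on 127: each ℓ→(−1)^(ℓ−1), product (−1)^108 = +1.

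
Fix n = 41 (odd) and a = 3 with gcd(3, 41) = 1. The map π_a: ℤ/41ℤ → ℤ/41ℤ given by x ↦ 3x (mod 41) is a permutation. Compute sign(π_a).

Start at x=9: 9 → 27 → 40 → 38 → 32 → 14 → 1 → … (one orbit).
Cycle type of π: 8×5 + 1; total 6 cycles.
Σ(ℓ_i−1) = 41−6 = 35; sign = (−1)^35 = -1.

-1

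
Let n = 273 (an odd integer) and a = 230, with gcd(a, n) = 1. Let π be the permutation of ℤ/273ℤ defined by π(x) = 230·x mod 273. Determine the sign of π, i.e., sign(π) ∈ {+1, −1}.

Orbit of 230 under x↦230x: [230, 211, 209, 22, 146, 1]… (length divides ord_273(230)).
55 cycles of lengths [6, 6, 6, 6, 6, 6, 6, 6, 6, 6, 6, 6, 6, 6, 6, 6, 6, 6, 6, 6, 6, 6, 6, 6, 6, 6, 6, 6, 6, 6, 6, 6, 6, 6, 6, 6, 6, 6, 6, 6, 3, 3, 3, 3, 2, 2, 2, 2, 2, 2, 2, 2, 2, 2, 1].
Σ(ℓ_i−1) = 273−55 = 218; sign = (−1)^218 = +1.

+1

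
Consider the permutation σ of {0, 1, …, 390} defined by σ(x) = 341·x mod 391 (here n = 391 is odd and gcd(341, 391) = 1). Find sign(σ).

Orbit of 1 under x↦341x: [1, 341, 154, 120, 256, 103, 324]… (length divides ord_391(341)).
Decompose π into cycles: lengths [22, 22, 22, 22, 22, 22, 22, 22, 22, 22, 22, 22, 22, 22, 22, 22, 22, 1, 1, 1, 1, 1, 1, 1, 1, 1, 1, 1, 1, 1, 1, 1, 1, 1] (34 cycles, including the fixed point 0).
391 − 34 = 357 transpositions; sign(π) = (−1)^357 = -1.
Zolotarev: (341|391) = -1, matching the cycle-count sign.

-1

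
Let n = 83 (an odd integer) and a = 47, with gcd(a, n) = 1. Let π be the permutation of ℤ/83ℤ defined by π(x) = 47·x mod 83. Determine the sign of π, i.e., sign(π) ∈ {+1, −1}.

Start at x=34: 34 → 21 → 74 → 75 → 39 → 7 → 80 → … (one orbit).
Cycle lengths of π_47 on ℤ/83ℤ: [82, 1]; 2 cycles in total.
With 2 cycles on 83 points, sign = (−1)^{83−2} = -1.

-1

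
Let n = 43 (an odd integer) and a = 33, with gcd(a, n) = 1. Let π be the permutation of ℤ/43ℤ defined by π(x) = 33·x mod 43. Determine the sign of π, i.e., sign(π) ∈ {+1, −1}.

-1

Orbit of 1 under x↦33x: [1, 33, 14, 32, 24, 18, 35]… (length divides ord_43(33)).
Cycle type of π: 42 + 1; total 2 cycles.
43 − 2 = 41 transpositions; sign(π) = (−1)^41 = -1.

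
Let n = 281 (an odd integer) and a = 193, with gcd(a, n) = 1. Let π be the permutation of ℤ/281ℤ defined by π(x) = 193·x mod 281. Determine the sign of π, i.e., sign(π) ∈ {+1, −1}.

-1

Start at x=192: 192 → 245 → 77 → 249 → 6 → 34 → 99 → … (one orbit).
Decompose π into cycles: lengths [56, 56, 56, 56, 56, 1] (6 cycles, including the fixed point 0).
n − c = 281 − 6 = 275; sign = (−1)^275 = -1.
The Jacobi symbol (193|281) = -1 (Zolotarev) agrees.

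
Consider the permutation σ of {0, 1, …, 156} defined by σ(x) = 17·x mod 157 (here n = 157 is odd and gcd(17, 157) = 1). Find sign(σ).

Start at x=1: 1 → 17 → 132 → 46 → 154 → 106 → 75 → … (one orbit).
The orbit structure of x ↦ 17x mod 157: 5 orbits of sizes [39, 39, 39, 39, 1].
Σ(ℓ_i−1) = 157−5 = 152; sign = (−1)^152 = +1.

+1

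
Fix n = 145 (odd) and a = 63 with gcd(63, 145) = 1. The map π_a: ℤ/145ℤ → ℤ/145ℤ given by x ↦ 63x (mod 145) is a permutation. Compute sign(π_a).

-1

Start at x=141: 141 → 38 → 74 → 22 → 81 → 28 → 24 → … (one orbit).
Cycle type of π: 28×4 + 14×2 + 4 + 1; total 8 cycles.
n − c = 145 − 8 = 137; sign = (−1)^137 = -1.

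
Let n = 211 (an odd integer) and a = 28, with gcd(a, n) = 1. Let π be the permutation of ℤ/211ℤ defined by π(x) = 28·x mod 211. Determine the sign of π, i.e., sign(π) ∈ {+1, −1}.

Orbit of 198 under x↦28x: [198, 58, 147, 107, 42, 121, 12]… (length divides ord_211(28)).
4 cycles of lengths [70, 70, 70, 1].
4 cycles on 211: each ℓ→(−1)^(ℓ−1), product (−1)^207 = -1.

-1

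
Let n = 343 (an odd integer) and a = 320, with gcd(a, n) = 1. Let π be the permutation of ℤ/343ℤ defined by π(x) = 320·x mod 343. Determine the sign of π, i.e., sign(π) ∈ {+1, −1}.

Start at x=337: 337 → 138 → 256 → 286 → 282 → 31 → 316 → … (one orbit).
Decompose π into cycles: lengths [294, 42, 6, 1] (4 cycles, including the fixed point 0).
With 4 cycles on 343 points, sign = (−1)^{343−4} = -1.

-1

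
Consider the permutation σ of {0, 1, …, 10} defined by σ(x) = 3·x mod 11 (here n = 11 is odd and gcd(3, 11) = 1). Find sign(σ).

+1

Orbit of 3 under x↦3x: [3, 9, 5, 4, 1]… (length divides ord_11(3)).
3 cycles of lengths [5, 5, 1].
11 − 3 = 8 transpositions; sign(π) = (−1)^8 = +1.
The Jacobi symbol (3|11) = +1 (Zolotarev) agrees.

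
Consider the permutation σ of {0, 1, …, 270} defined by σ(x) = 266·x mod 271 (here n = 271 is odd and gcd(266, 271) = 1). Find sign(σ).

Trace 115: π^k(115) = [115, 238, 165, 259, 60, 242, 145] for k=0..6.
Cycle type of π: 54×5 + 1; total 6 cycles.
271 − 6 = 265 transpositions; sign(π) = (−1)^265 = -1.
Via Zolotarev, sign(π_{266}) = (266|271) = -1.

-1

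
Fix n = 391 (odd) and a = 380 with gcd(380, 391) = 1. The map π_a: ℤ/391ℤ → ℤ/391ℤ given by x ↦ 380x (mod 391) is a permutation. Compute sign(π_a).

-1

Trace 370: π^k(370) = [370, 231, 196, 190, 256, 312, 87] for k=0..6.
The orbit structure of x ↦ 380x mod 391: 6 orbits of sizes [176, 176, 16, 11, 11, 1].
Σ(ℓ_i−1) = 391−6 = 385; sign = (−1)^385 = -1.
Zolotarev: (380|391) = -1, matching the cycle-count sign.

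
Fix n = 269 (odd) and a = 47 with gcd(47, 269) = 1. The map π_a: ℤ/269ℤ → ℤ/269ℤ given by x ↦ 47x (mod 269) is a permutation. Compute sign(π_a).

Trace 131: π^k(131) = [131, 239, 204, 173, 61, 177, 249] for k=0..6.
Cycle lengths of π_47 on ℤ/269ℤ: [67, 67, 67, 67, 1]; 5 cycles in total.
269 − 5 = 264 transpositions; sign(π) = (−1)^264 = +1.

+1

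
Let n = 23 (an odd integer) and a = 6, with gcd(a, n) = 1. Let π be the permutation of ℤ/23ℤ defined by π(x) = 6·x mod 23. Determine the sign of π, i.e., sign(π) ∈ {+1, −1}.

Start at x=1: 1 → 6 → 13 → 9 → 8 → 2 → 12 → … (one orbit).
Cycle type of π: 11×2 + 1; total 3 cycles.
With 3 cycles on 23 points, sign = (−1)^{23−3} = +1.
Zolotarev: (6|23) = +1, matching the cycle-count sign.

+1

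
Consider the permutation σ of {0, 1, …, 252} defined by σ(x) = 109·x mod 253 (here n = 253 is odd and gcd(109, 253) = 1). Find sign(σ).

+1

Start at x=241: 241 → 210 → 120 → 177 → 65 → 1 → 109 → … (one orbit).
Decompose π into cycles: lengths [22, 22, 22, 22, 22, 22, 22, 22, 22, 22, 22, 2, 2, 2, 2, 2, 1] (17 cycles, including the fixed point 0).
With 17 cycles on 253 points, sign = (−1)^{253−17} = +1.
Via Zolotarev, sign(π_{109}) = (109|253) = +1.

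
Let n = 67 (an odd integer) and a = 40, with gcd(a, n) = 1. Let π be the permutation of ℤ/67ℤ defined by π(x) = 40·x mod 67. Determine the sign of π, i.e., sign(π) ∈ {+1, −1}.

Orbit of 59 under x↦40x: [59, 15, 64, 14, 24, 22, 9]… (length divides ord_67(40)).
Decompose π into cycles: lengths [11, 11, 11, 11, 11, 11, 1] (7 cycles, including the fixed point 0).
Σ(ℓ_i−1) = 67−7 = 60; sign = (−1)^60 = +1.

+1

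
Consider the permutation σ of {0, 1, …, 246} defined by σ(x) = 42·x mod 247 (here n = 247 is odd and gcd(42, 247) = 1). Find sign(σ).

Start at x=120: 120 → 100 → 1 → 42 → 35 → 235 → 237 → … (one orbit).
Decompose π into cycles: lengths [9, 9, 9, 9, 9, 9, 9, 9, 9, 9, 9, 9, 9, 9, 9, 9, 9, 9, 9, 9, 9, 9, 9, 9, 9, 9, 3, 3, 3, 3, 1] (31 cycles, including the fixed point 0).
Σ(ℓ_i−1) = 247−31 = 216; sign = (−1)^216 = +1.
Check: (42/247) = +1 by Zolotarev.

+1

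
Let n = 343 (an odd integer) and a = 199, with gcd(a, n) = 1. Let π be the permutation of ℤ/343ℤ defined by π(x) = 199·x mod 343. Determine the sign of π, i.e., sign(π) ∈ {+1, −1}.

Orbit of 305 under x↦199x: [305, 327, 246, 248, 303, 272, 277]… (length divides ord_343(199)).
π_199 has 4 disjoint cycles with lengths [294, 42, 6, 1] on {0,…,342}.
n − c = 343 − 4 = 339; sign = (−1)^339 = -1.

-1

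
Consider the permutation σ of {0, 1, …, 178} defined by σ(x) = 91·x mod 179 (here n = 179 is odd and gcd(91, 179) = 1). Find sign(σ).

-1

Trace 149: π^k(149) = [149, 134, 22, 33, 139, 119, 89] for k=0..6.
Decompose π into cycles: lengths [178, 1] (2 cycles, including the fixed point 0).
With 2 cycles on 179 points, sign = (−1)^{179−2} = -1.
The Jacobi symbol (91|179) = -1 (Zolotarev) agrees.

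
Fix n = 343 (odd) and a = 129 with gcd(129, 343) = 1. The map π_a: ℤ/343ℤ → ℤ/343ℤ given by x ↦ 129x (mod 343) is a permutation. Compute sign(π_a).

Orbit of 128 under x↦129x: [128, 48, 18, 264, 99, 80, 30]… (length divides ord_343(129)).
16 cycles of lengths [42, 42, 42, 42, 42, 42, 42, 6, 6, 6, 6, 6, 6, 6, 6, 1].
Σ(ℓ_i−1) = 343−16 = 327; sign = (−1)^327 = -1.

-1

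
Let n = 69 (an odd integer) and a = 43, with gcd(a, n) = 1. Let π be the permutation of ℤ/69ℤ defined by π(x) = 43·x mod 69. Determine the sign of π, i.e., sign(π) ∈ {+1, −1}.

-1

Trace 64: π^k(64) = [64, 61, 1, 43, 55, 19, 58] for k=0..6.
The orbit structure of x ↦ 43x mod 69: 6 orbits of sizes [22, 22, 22, 1, 1, 1].
sign(π) = (−1)^{n − #cycles} = (−1)^{69−6} = (−1)^63 = -1.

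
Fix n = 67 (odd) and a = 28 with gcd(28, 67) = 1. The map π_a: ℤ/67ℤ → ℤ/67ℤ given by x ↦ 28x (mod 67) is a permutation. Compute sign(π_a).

-1

Trace 57: π^k(57) = [57, 55, 66, 39, 20, 24, 2] for k=0..6.
Cycle lengths of π_28 on ℤ/67ℤ: [66, 1]; 2 cycles in total.
Σ(ℓ_i−1) = 67−2 = 65; sign = (−1)^65 = -1.
(28|67)_J = -1 (Zolotarev's lemma cross-check).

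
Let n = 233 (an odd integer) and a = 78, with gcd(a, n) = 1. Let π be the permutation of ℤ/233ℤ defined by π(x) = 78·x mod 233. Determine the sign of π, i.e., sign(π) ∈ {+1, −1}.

Orbit of 144 under x↦78x: [144, 48, 16, 83, 183, 61, 98]… (length divides ord_233(78)).
The orbit structure of x ↦ 78x mod 233: 2 orbits of sizes [232, 1].
sign(π) = (−1)^{n − #cycles} = (−1)^{233−2} = (−1)^231 = -1.
Check: (78/233) = -1 by Zolotarev.

-1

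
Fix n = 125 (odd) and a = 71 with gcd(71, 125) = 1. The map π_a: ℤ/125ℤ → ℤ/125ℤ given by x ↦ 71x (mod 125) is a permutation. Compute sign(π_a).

+1

Trace 21: π^k(21) = [21, 116, 111, 6, 51, 121, 91] for k=0..6.
The orbit structure of x ↦ 71x mod 125: 13 orbits of sizes [25, 25, 25, 25, 5, 5, 5, 5, 1, 1, 1, 1, 1].
n − c = 125 − 13 = 112; sign = (−1)^112 = +1.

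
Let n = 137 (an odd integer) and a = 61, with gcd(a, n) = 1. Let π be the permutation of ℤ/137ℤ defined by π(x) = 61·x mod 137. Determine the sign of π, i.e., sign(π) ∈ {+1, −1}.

+1

Trace 100: π^k(100) = [100, 72, 8, 77, 39, 50, 36] for k=0..6.
π_61 has 3 disjoint cycles with lengths [68, 68, 1] on {0,…,136}.
3 cycles on 137: each ℓ→(−1)^(ℓ−1), product (−1)^134 = +1.
Zolotarev: (61|137) = +1, matching the cycle-count sign.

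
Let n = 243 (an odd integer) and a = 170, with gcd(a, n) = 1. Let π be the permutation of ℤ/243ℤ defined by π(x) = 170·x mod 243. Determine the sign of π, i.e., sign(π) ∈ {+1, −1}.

Start at x=224: 224 → 172 → 80 → 235 → 98 → 136 → 35 → … (one orbit).
Cycle type of π: 54×3 + 18×3 + 6×3 + 2×4 + 1; total 14 cycles.
sign(π) = (−1)^{n − #cycles} = (−1)^{243−14} = (−1)^229 = -1.
The Jacobi symbol (170|243) = -1 (Zolotarev) agrees.

-1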